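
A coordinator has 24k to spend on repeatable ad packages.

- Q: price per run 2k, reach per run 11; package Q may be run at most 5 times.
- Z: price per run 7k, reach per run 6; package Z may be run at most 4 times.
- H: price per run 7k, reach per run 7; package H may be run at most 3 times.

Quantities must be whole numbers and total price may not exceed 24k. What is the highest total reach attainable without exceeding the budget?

69

5×Q and 2×H: price 24 ≤ 24, reach 5·11 + 2·7 = 69.
5×Q, 1×Z, and 1×H: price 24 ≤ 24, reach 5·11 + 1·6 + 1·7 = 68.
Best is 69.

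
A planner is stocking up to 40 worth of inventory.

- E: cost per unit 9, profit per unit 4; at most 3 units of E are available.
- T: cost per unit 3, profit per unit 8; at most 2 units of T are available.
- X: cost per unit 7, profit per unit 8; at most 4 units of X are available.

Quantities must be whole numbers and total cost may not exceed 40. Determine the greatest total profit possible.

48

1×E, 1×T, and 4×X: cost 40 ≤ 40, profit 1·4 + 1·8 + 4·8 = 44.
2×T and 4×X: cost 34 ≤ 40, profit 2·8 + 4·8 = 48.
Best is 48.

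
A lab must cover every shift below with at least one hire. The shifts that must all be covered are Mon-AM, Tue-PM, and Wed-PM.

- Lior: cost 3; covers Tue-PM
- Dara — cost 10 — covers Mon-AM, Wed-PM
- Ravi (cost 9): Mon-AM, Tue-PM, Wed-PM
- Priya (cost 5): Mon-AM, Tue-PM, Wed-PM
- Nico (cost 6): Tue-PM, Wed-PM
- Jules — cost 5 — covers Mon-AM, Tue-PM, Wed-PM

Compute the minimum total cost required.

Priya alone covers Mon-AM, Tue-PM, Wed-PM — every shift.
Total cost: 5.

5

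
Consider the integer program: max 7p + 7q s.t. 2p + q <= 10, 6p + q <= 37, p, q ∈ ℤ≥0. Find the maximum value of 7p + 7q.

(p,q)=(0,10) is feasible, giving 70.
(p,q)=(0,9) is feasible, giving 63.
The best lattice point is (0,10), giving 70.

70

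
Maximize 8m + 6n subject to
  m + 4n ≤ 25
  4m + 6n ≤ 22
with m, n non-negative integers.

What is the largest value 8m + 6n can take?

40

(m,n)=(5,0) is feasible, giving 40.
(m,n)=(4,1) is feasible, giving 38.
(m,n)=(4,0) is feasible, giving 32.
No feasible integer point exceeds 40.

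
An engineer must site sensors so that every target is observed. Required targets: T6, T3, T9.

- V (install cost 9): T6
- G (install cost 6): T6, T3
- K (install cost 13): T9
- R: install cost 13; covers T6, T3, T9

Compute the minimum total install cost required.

13

R alone covers T6, T3, T9 — every target.
Total install cost: 13.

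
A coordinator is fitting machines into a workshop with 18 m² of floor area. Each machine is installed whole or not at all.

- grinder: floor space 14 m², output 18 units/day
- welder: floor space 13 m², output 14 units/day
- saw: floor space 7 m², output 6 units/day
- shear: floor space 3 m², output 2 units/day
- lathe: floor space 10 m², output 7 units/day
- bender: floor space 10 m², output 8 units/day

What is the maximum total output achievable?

20

Allowing fractional choices, the relaxed optimum would be about 22.3, but machines are indivisible.
grinder: floor space 14 ≤ 18, output 18.
grinder + shear: floor space 14 + 3 = 17 ≤ 18, output 18 + 2 = 20.
Best is grinder and shear with total output 20.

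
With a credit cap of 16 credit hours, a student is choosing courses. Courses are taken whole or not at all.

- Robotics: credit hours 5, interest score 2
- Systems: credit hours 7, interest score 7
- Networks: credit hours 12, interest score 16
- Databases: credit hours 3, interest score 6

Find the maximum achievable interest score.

22

This is a 0-1 knapsack instance.
Allowing fractional choices, the relaxed optimum would be about 23.0, but courses are indivisible.
Networks + Databases: credit hours 12 + 3 = 15 ≤ 16, interest score 16 + 6 = 22.
Networks: credit hours 12 ≤ 16, interest score 16.
Robotics + Systems + Databases: credit hours 5 + 7 + 3 = 15 ≤ 16, interest score 2 + 7 + 6 = 15.
Best is Networks and Databases with total interest score 22.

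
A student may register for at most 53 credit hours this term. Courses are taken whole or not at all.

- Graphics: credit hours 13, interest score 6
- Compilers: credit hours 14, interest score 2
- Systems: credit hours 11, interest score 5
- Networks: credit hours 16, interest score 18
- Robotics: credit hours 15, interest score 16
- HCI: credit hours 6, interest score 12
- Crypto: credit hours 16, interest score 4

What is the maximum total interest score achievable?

52

Allowing fractional choices, the relaxed optimum would be about 53.4, but courses are indivisible.
Systems + Networks + Robotics + HCI: credit hours 11 + 16 + 15 + 6 = 48 ≤ 53, interest score 5 + 18 + 16 + 12 = 51.
Graphics + Networks + Robotics + HCI: credit hours 13 + 16 + 15 + 6 = 50 ≤ 53, interest score 6 + 18 + 16 + 12 = 52.
Networks + Robotics + HCI + Crypto: credit hours 16 + 15 + 6 + 16 = 53 ≤ 53, interest score 18 + 16 + 12 + 4 = 50.
Best is Graphics, Networks, Robotics, and HCI with total interest score 52.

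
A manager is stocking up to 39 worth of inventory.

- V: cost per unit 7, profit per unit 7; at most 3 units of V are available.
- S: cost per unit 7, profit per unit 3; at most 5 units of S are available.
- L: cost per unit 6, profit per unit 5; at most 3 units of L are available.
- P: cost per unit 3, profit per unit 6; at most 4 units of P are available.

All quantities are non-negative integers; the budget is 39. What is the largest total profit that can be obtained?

50

Take 3×V, 1×L, and 4×P: cost 39 ≤ 39, profit 3·7 + 1·5 + 4·6 = 50.
P has the best ratio (6/3) and is taken to its limit of 4; remaining capacity is filled optimally with the others.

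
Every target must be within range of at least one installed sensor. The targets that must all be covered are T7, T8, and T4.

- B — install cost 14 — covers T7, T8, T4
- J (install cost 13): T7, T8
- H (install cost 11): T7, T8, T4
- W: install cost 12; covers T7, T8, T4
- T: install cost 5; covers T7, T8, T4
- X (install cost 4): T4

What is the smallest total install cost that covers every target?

5

This is a weighted set-cover instance.
T alone covers T7, T8, T4 — every target.
Total install cost: 5.
No cover costs less than 5.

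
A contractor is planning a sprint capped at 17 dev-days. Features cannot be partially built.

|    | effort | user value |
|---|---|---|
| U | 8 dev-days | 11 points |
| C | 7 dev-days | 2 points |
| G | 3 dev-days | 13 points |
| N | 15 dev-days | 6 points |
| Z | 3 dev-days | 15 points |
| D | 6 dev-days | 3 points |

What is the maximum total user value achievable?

39

G + Z + D: effort 3 + 3 + 6 = 12 ≤ 17, user value 13 + 15 + 3 = 31.
U + G + Z: effort 8 + 3 + 3 = 14 ≤ 17, user value 11 + 13 + 15 = 39.
C + G + Z: effort 7 + 3 + 3 = 13 ≤ 17, user value 2 + 13 + 15 = 30.
Best is U, G, and Z with total user value 39.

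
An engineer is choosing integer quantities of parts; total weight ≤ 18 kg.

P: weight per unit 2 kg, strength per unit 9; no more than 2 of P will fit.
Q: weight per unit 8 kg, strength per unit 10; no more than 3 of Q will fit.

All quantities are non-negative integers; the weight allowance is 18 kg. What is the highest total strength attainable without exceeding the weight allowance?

29

This is a bounded integer knapsack.
1×P and 2×Q: weight 18 ≤ 18, strength 1·9 + 2·10 = 29.
2×P and 1×Q: weight 12 ≤ 18, strength 2·9 + 1·10 = 28.
Best is 29.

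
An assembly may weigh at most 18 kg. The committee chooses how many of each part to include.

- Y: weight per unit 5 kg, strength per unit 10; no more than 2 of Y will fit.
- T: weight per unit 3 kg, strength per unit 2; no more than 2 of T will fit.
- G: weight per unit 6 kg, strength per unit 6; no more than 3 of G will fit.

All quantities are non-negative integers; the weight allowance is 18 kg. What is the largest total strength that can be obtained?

Y has the best ratio (10/5); taking only Y gives at most 2×10 = 20 (stopped by the supply cap of 2).
Mixing does better — 2×Y and 1×G: weight 16 ≤ 18, strength 2·10 + 1·6 = 26.

26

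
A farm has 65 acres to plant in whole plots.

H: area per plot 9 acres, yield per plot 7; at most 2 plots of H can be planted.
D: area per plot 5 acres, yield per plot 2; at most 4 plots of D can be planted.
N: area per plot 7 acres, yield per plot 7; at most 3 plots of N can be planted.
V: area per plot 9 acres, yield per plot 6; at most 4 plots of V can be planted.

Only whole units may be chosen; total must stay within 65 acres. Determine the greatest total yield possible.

49

This is a bounded integer knapsack.
N has the best ratio (7/7); taking only N gives at most 3×7 = 21 (stopped by the supply cap of 3).
Mixing does better — 2×H, 1×D, 3×N, and 2×V: area 62 ≤ 65, yield 2·7 + 1·2 + 3·7 + 2·6 = 49.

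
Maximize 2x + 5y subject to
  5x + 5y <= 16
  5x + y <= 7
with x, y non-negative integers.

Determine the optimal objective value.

(x,y)=(0,3) is feasible, giving 15.
(x,y)=(1,2) is feasible, giving 12.
No feasible integer point exceeds 15.

15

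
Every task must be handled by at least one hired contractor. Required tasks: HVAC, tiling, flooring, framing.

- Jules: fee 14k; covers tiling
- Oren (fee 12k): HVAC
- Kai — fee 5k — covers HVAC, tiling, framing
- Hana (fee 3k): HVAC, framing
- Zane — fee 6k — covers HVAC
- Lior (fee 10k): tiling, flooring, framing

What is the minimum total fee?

13

Choose Hana and Lior: together they cover HVAC, tiling, flooring, framing — every task.
Total fee: 3 + 10 = 13.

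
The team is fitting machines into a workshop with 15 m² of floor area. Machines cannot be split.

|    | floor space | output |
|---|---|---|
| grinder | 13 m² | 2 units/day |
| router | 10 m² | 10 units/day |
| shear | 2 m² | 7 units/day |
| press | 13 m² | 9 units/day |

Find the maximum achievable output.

17

This is a 0-1 knapsack instance.
Allowing fractional choices, the relaxed optimum would be about 19.1, but machines are indivisible.
shear + press: floor space 2 + 13 = 15 ≤ 15, output 7 + 9 = 16.
router: floor space 10 ≤ 15, output 10.
router + shear: floor space 10 + 2 = 12 ≤ 15, output 10 + 7 = 17.
Best is router and shear with total output 17.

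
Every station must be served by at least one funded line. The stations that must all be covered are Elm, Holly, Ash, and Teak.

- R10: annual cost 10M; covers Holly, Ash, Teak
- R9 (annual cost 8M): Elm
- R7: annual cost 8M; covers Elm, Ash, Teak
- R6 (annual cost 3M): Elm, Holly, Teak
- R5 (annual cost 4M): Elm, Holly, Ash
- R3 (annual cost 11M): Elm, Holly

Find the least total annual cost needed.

Choose R6 and R5: together they cover Elm, Holly, Ash, Teak — every station.
Total annual cost: 3 + 4 = 7.
No cover costs less than 7.

7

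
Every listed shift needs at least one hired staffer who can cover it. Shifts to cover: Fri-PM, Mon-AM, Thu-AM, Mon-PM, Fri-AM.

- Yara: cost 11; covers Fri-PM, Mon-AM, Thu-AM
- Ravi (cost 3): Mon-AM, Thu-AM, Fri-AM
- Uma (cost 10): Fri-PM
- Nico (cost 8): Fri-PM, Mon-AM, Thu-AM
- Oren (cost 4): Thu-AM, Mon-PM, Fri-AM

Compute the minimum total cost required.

12

This is an integer covering problem.
The greedy cost-per-new-shift heuristic would pick Ravi, Oren, and Nico for 15, but a cheaper cover exists.
Choose Nico and Oren: together they cover Fri-PM, Mon-AM, Thu-AM, Mon-PM, Fri-AM — every shift.
Total cost: 8 + 4 = 12.
No cover costs less than 12.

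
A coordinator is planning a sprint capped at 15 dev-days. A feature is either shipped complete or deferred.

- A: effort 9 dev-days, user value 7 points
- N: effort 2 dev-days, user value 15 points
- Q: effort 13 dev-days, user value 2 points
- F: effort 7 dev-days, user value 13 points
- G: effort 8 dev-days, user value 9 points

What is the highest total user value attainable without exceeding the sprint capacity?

Take N and F: effort 2 + 7 = 9 ≤ 15, user value 15 + 13 = 28.
No other feasible combination does better.

28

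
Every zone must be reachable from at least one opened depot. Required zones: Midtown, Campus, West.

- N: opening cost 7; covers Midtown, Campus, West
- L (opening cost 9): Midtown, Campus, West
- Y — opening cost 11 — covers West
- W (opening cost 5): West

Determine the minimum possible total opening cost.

7

N alone covers Midtown, Campus, West — every zone.
Total opening cost: 7.
No cover costs less than 7.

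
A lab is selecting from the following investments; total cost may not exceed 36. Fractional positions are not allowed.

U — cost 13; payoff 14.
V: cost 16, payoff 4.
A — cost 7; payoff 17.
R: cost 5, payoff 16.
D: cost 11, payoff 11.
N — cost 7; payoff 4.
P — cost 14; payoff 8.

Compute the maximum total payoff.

This is a 0-1 knapsack instance.
U + A + R + N: cost 13 + 7 + 5 + 7 = 32 ≤ 36, payoff 14 + 17 + 16 + 4 = 51.
U + A + R + D: cost 13 + 7 + 5 + 11 = 36 ≤ 36, payoff 14 + 17 + 16 + 11 = 58.
Best is U, A, R, and D with total payoff 58.

58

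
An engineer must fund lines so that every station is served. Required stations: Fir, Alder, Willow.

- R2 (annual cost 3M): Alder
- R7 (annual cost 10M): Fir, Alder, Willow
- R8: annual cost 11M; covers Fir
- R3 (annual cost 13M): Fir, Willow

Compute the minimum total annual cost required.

This is an integer covering problem.
The greedy cost-per-new-station heuristic would pick R2 and R7 for 13, but a cheaper cover exists.
R7 alone covers Fir, Alder, Willow — every station.
Total annual cost: 10.
No cover costs less than 10.

10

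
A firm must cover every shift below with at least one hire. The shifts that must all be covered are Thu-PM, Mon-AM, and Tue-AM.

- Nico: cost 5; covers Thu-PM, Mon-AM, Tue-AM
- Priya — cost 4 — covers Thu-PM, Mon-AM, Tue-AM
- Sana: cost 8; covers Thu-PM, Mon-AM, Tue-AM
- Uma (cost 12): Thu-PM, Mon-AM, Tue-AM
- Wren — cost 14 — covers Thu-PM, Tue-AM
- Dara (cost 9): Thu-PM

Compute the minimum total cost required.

This is a weighted set-cover instance.
Priya alone covers Thu-PM, Mon-AM, Tue-AM — every shift.
Total cost: 4.
No cover costs less than 4.

4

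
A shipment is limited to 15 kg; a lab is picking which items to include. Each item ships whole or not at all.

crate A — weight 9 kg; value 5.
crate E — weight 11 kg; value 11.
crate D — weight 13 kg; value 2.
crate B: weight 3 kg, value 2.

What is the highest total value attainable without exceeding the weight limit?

Allowing fractional choices, the relaxed optimum would be about 13.6, but items are indivisible.
crate E: weight 11 ≤ 15, value 11.
crate E + crate B: weight 11 + 3 = 14 ≤ 15, value 11 + 2 = 13.
Best is crate E and crate B with total value 13.

13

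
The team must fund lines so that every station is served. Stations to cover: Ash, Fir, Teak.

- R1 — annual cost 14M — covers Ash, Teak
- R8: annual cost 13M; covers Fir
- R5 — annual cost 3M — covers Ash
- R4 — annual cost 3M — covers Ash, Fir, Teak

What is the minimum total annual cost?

3

R4 alone covers Ash, Fir, Teak — every station.
Total annual cost: 3.
No cover costs less than 3.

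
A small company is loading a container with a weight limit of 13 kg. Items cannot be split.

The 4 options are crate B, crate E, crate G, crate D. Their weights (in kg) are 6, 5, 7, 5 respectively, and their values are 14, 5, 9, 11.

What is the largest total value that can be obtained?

25

Treat it as a binary knapsack problem.
Allowing fractional choices, the relaxed optimum would be about 27.6, but items are indivisible.
crate G + crate D: weight 7 + 5 = 12 ≤ 13, value 9 + 11 = 20.
crate B + crate G: weight 6 + 7 = 13 ≤ 13, value 14 + 9 = 23.
crate B + crate D: weight 6 + 5 = 11 ≤ 13, value 14 + 11 = 25.
Best is crate B and crate D with total value 25.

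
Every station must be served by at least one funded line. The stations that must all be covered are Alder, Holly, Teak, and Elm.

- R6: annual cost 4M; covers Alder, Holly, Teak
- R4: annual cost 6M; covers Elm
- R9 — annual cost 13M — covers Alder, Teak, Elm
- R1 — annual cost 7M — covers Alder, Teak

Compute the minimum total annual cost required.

10

This is an integer covering problem.
Choose R6 and R4: together they cover Alder, Holly, Teak, Elm — every station.
Total annual cost: 4 + 6 = 10.
No cover costs less than 10.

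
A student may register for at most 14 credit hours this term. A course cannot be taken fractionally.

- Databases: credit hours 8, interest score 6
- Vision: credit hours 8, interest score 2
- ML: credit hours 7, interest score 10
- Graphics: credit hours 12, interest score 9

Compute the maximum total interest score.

Graphics: credit hours 12 ≤ 14, interest score 9.
ML: credit hours 7 ≤ 14, interest score 10.
Best is ML with total interest score 10.

10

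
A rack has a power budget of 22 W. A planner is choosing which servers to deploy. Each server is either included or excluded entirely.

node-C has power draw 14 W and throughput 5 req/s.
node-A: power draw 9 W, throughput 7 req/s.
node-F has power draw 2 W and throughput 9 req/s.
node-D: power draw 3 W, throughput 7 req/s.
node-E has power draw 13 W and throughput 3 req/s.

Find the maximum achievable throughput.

Allowing fractional choices, the relaxed optimum would be about 25.9, but servers are indivisible.
node-A + node-F + node-D: power draw 9 + 2 + 3 = 14 ≤ 22, throughput 7 + 9 + 7 = 23.
node-C + node-F + node-D: power draw 14 + 2 + 3 = 19 ≤ 22, throughput 5 + 9 + 7 = 21.
node-F + node-D + node-E: power draw 2 + 3 + 13 = 18 ≤ 22, throughput 9 + 7 + 3 = 19.
Best is node-A, node-F, and node-D with total throughput 23.

23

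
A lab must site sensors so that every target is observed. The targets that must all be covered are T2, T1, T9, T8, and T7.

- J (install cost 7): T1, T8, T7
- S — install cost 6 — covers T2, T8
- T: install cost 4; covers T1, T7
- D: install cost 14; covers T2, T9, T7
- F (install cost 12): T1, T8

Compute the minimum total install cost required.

21

The greedy cost-per-new-target heuristic would pick T, S, and D for 24, but a cheaper cover exists.
Choose J and D: together they cover T2, T1, T9, T8, T7 — every target.
Total install cost: 7 + 14 = 21.
No cover costs less than 21.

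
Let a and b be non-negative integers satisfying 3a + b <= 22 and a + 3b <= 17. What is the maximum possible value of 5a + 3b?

The continuous relaxation peaks at (6.12, 3.62) with value 41.50; rounding to a feasible lattice point costs some objective.
(a,b)=(6,3): 3·6+1·3=21≤22, 1·6+3·3=15≤17, objective 39.
(a,b)=(5,4): 3·5+1·4=19≤22, 1·5+3·4=17≤17, objective 37.
(a,b)=(6,2): 3·6+1·2=20≤22, 1·6+3·2=12≤17, objective 36.
Maximum is 39 at (a,b)=(6,3).

39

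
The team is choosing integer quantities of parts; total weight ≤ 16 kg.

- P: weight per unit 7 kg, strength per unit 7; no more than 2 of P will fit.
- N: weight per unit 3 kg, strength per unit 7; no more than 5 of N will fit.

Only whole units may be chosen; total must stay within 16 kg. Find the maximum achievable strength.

Take 5×N: weight 15 ≤ 16, strength 5·7 = 35.
N has the best ratio (7/3) and is taken to its limit of 5; remaining capacity is filled optimally with the others.

35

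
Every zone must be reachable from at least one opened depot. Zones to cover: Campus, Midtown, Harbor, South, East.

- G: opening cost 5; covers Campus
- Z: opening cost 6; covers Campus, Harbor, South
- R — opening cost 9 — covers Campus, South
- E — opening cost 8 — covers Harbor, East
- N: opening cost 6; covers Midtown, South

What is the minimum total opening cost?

19

The greedy cost-per-new-zone heuristic would pick Z, N, and E for 20, but a cheaper cover exists.
Choose G, E, and N: together they cover Campus, Midtown, Harbor, South, East — every zone.
Total opening cost: 5 + 8 + 6 = 19.
No cover costs less than 19.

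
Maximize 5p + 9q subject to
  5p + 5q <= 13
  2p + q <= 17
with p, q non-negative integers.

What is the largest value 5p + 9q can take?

18

Relaxing integrality, the LP optimum is 23.40 at (p,q) = (0, 2.6), which is not an integer point.
(p,q)=(0,2): 5·0+5·2=10≤13, 2·0+1·2=2≤17, objective 18.
(p,q)=(1,1): 5·1+5·1=10≤13, 2·1+1·1=3≤17, objective 14.
No feasible integer point exceeds 18.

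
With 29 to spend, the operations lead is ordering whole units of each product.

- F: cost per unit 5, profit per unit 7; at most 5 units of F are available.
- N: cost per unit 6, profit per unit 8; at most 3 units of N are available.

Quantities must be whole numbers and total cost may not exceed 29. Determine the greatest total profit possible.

This is a bounded integer knapsack.
3×F and 2×N: cost 27 ≤ 29, profit 3·7 + 2·8 = 37.
2×F and 3×N: cost 28 ≤ 29, profit 2·7 + 3·8 = 38.
Best is 38.

38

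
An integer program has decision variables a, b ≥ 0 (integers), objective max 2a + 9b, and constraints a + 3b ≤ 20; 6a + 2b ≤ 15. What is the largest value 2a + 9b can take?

(a,b)=(0,6) is feasible, giving 54.
(a,b)=(0,5) is feasible, giving 45.
Maximum is 54 at (a,b)=(0,6).

54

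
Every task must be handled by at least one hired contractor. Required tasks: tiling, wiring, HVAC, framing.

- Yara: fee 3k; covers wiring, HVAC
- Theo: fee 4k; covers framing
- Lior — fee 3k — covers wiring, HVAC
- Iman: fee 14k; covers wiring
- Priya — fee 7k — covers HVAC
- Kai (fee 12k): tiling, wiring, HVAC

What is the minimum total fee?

The greedy cost-per-new-task heuristic would pick Yara, Theo, and Kai for 19, but a cheaper cover exists.
Choose Theo and Kai: together they cover tiling, wiring, HVAC, framing — every task.
Total fee: 4 + 12 = 16.
No cover costs less than 16.

16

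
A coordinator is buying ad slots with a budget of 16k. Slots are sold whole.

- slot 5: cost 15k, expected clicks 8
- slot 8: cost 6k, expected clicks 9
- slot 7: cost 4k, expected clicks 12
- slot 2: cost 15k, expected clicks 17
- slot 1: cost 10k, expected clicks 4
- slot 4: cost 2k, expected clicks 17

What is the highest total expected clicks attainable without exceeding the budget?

This is a 0-1 knapsack instance.
slot 7 + slot 4: cost 4 + 2 = 6 ≤ 16, expected clicks 12 + 17 = 29.
slot 7 + slot 1 + slot 4: cost 4 + 10 + 2 = 16 ≤ 16, expected clicks 12 + 4 + 17 = 33.
slot 8 + slot 7 + slot 4: cost 6 + 4 + 2 = 12 ≤ 16, expected clicks 9 + 12 + 17 = 38.
Best is slot 8, slot 7, and slot 4 with total expected clicks 38.

38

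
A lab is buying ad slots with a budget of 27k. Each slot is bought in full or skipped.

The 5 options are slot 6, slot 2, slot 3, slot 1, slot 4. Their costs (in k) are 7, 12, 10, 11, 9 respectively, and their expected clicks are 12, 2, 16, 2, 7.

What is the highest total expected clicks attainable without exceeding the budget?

35

Allowing fractional choices, the relaxed optimum would be about 35.2, but ad slots are indivisible.
slot 6 + slot 3 + slot 4: cost 7 + 10 + 9 = 26 ≤ 27, expected clicks 12 + 16 + 7 = 35.
slot 3 + slot 4: cost 10 + 9 = 19 ≤ 27, expected clicks 16 + 7 = 23.
slot 6 + slot 3: cost 7 + 10 = 17 ≤ 27, expected clicks 12 + 16 = 28.
Best is slot 6, slot 3, and slot 4 with total expected clicks 35.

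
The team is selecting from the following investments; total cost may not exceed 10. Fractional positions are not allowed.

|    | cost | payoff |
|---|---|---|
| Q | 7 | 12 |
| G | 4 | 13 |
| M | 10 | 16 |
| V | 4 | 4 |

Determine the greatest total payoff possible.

17

G: cost 4 ≤ 10, payoff 13.
G + V: cost 4 + 4 = 8 ≤ 10, payoff 13 + 4 = 17.
M: cost 10 ≤ 10, payoff 16.
Best is G and V with total payoff 17.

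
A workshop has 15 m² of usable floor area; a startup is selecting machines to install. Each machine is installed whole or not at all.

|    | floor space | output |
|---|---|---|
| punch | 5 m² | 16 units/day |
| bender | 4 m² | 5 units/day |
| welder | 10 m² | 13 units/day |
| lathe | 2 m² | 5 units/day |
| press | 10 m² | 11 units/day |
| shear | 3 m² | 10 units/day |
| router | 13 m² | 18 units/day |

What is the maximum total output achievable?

Allowing fractional choices, the relaxed optimum would be about 37.9, but machines are indivisible.
punch + lathe + shear: floor space 5 + 2 + 3 = 10 ≤ 15, output 16 + 5 + 10 = 31.
punch + bender + shear: floor space 5 + 4 + 3 = 12 ≤ 15, output 16 + 5 + 10 = 31.
punch + bender + lathe + shear: floor space 5 + 4 + 2 + 3 = 14 ≤ 15, output 16 + 5 + 5 + 10 = 36.
Best is punch, bender, lathe, and shear with total output 36.

36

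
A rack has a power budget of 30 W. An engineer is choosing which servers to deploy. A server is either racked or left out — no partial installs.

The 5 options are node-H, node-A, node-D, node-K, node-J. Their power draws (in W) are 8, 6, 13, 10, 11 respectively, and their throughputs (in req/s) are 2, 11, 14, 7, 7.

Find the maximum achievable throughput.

Take node-A, node-D, and node-K: power draw 6 + 13 + 10 = 29 ≤ 30, throughput 11 + 14 + 7 = 32.
No feasible combination exceeds this.

32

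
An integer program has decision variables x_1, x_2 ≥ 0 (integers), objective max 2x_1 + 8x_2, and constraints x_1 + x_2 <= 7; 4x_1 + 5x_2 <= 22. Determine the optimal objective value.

Relaxing integrality, the LP optimum is 35.20 at (x_1,x_2) = (0, 4.4), which is not an integer point.
(x_1,x_2)=(0,4): 1·0+1·4=4≤7, 4·0+5·4=20≤22, objective 32.
(x_1,x_2)=(1,3): 1·1+1·3=4≤7, 4·1+5·3=19≤22, objective 26.
(x_1,x_2)=(0,3): 1·0+1·3=3≤7, 4·0+5·3=15≤22, objective 24.
The best lattice point is (0,4), giving 32.

32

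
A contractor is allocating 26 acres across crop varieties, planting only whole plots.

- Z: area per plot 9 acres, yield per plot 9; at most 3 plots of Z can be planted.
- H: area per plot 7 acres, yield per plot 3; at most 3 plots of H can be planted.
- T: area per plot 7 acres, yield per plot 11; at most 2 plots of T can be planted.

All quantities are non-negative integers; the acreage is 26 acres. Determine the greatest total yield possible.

31

Take 1×Z and 2×T: area 23 ≤ 26, yield 1·9 + 2·11 = 31.
T has the best ratio (11/7) and is taken to its limit of 2; remaining capacity is filled optimally with the others.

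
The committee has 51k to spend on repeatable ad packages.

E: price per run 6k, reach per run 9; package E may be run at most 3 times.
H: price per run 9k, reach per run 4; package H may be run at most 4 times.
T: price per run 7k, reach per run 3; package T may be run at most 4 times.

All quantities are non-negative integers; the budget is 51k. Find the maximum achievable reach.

3×E, 1×H, and 3×T: price 48 ≤ 51, reach 3·9 + 1·4 + 3·3 = 40.
3×E, 2×H, and 2×T: price 50 ≤ 51, reach 3·9 + 2·4 + 2·3 = 41.
Best is 41.

41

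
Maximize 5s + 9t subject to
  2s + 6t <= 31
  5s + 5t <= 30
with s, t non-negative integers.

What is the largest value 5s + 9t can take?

The continuous relaxation peaks at (1.25, 4.75) with value 49.00; rounding to a feasible lattice point costs some objective.
(s,t)=(2,4): 2·2+6·4=28≤31, 5·2+5·4=30≤30, objective 46.
(s,t)=(0,5): 2·0+6·5=30≤31, 5·0+5·5=25≤30, objective 45.
No feasible integer point exceeds 46.

46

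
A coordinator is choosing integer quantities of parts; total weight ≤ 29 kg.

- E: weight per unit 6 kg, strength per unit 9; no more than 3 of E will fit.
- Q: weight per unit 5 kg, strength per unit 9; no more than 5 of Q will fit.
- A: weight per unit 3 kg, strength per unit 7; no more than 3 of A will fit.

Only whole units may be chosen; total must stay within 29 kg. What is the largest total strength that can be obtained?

57

Take 4×Q and 3×A: weight 29 ≤ 29, strength 4·9 + 3·7 = 57.
A has the best ratio (7/3) and is taken to its limit of 3; remaining capacity is filled optimally with the others.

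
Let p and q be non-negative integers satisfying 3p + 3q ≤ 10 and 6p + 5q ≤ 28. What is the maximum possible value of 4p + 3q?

12

The continuous relaxation peaks at (3.33, 0) with value 13.33; rounding to a feasible lattice point costs some objective.
(p,q)=(3,0): 3·3+3·0=9≤10, 6·3+5·0=18≤28, objective 12.
(p,q)=(2,1): 3·2+3·1=9≤10, 6·2+5·1=17≤28, objective 11.
(p,q)=(2,0): 3·2+3·0=6≤10, 6·2+5·0=12≤28, objective 8.
Maximum is 12 at (p,q)=(3,0).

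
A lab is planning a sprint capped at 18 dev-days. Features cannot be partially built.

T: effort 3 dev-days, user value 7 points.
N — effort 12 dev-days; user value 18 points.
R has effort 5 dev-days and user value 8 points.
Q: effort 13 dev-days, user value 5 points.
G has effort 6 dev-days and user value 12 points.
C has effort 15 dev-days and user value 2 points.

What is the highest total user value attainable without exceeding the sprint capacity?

This is an integer program with binary decision variables.
N + G: effort 12 + 6 = 18 ≤ 18, user value 18 + 12 = 30.
T + R + G: effort 3 + 5 + 6 = 14 ≤ 18, user value 7 + 8 + 12 = 27.
Best is N and G with total user value 30.

30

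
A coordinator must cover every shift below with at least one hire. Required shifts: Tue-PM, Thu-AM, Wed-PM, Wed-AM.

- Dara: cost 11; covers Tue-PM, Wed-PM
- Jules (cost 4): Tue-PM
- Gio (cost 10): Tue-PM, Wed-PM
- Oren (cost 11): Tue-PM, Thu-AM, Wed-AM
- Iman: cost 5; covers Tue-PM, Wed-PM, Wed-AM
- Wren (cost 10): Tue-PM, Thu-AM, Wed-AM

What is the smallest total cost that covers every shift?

15

Choose Iman and Wren: together they cover Tue-PM, Thu-AM, Wed-PM, Wed-AM — every shift.
Total cost: 5 + 10 = 15.
No cover costs less than 15.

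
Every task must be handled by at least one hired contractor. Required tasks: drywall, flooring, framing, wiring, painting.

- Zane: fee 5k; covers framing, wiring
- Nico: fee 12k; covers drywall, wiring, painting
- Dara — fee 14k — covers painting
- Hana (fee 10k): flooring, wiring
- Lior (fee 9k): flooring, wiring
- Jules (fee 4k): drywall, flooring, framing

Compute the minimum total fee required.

16

The greedy cost-per-new-task heuristic would pick Jules, Zane, and Nico for 21, but a cheaper cover exists.
Choose Nico and Jules: together they cover drywall, flooring, framing, wiring, painting — every task.
Total fee: 12 + 4 = 16.
No cover costs less than 16.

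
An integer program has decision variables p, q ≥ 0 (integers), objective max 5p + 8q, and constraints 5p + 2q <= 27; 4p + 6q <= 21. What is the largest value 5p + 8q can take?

(p,q)=(2,2) is feasible, giving 26.
(p,q)=(0,3) is feasible, giving 24.
No feasible integer point exceeds 26.

26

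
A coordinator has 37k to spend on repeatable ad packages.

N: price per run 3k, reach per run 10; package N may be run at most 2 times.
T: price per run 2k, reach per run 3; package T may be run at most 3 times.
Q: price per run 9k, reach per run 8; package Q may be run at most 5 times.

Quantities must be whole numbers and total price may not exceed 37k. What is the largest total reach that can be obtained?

50

This is a bounded integer knapsack.
Take 2×N, 2×T, and 3×Q: price 37 ≤ 37, reach 2·10 + 2·3 + 3·8 = 50.
N has the best ratio (10/3) and is taken to its limit of 2; remaining capacity is filled optimally with the others.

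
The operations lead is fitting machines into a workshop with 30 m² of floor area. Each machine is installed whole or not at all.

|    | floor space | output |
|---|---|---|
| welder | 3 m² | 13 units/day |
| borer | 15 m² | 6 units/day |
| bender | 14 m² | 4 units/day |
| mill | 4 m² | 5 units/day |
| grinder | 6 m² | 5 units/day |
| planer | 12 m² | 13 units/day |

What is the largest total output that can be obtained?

36

This is a 0-1 knapsack instance.
welder + mill + grinder + planer: floor space 3 + 4 + 6 + 12 = 25 ≤ 30, output 13 + 5 + 5 + 13 = 36.
welder + borer + planer: floor space 3 + 15 + 12 = 30 ≤ 30, output 13 + 6 + 13 = 32.
Best is welder, mill, grinder, and planer with total output 36.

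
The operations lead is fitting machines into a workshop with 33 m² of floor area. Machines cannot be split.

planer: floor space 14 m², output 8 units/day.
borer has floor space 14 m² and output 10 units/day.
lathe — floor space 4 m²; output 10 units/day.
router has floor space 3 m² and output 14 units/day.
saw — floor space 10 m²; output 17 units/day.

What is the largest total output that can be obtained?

planer + lathe + router + saw: floor space 14 + 4 + 3 + 10 = 31 ≤ 33, output 8 + 10 + 14 + 17 = 49.
borer + lathe + router + saw: floor space 14 + 4 + 3 + 10 = 31 ≤ 33, output 10 + 10 + 14 + 17 = 51.
Best is borer, lathe, router, and saw with total output 51.

51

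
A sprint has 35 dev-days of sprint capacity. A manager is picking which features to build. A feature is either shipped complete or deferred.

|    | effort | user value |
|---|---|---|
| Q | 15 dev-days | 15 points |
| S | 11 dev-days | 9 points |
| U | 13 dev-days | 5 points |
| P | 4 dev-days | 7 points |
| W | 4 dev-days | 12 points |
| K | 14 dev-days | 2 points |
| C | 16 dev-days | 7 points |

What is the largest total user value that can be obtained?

Take Q, S, P, and W: effort 15 + 11 + 4 + 4 = 34 ≤ 35, user value 15 + 9 + 7 + 12 = 43.
No other feasible combination does better.

43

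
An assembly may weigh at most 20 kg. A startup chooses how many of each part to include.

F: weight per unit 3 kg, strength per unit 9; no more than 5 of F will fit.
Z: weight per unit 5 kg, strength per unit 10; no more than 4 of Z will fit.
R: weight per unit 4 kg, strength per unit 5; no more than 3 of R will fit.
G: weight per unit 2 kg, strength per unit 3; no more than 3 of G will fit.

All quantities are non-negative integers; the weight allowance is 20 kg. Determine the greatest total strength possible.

55

This is a bounded integer knapsack.
Take 5×F and 1×Z: weight 20 ≤ 20, strength 5·9 + 1·10 = 55.
F has the best ratio (9/3) and is taken to its limit of 5; remaining capacity is filled optimally with the others.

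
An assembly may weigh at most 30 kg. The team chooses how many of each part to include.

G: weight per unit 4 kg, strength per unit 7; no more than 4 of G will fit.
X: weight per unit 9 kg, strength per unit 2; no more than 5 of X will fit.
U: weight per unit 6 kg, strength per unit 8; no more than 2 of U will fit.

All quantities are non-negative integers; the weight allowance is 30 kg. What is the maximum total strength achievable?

3×G and 2×U: weight 24 ≤ 30, strength 3·7 + 2·8 = 37.
4×G and 2×U: weight 28 ≤ 30, strength 4·7 + 2·8 = 44.
Best is 44.

44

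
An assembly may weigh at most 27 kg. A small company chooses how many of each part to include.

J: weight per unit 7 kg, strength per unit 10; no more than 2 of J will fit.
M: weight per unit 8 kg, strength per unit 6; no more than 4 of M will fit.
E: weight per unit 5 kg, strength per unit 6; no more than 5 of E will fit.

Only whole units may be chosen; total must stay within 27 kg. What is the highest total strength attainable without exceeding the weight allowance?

34

1×J and 4×E: weight 27 ≤ 27, strength 1·10 + 4·6 = 34.
2×J and 2×E: weight 24 ≤ 27, strength 2·10 + 2·6 = 32.
Best is 34.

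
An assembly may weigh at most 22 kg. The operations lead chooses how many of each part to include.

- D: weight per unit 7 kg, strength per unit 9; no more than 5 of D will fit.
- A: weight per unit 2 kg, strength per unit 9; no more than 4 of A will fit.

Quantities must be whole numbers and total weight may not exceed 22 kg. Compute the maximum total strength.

54

Take 2×D and 4×A: weight 22 ≤ 22, strength 2·9 + 4·9 = 54.
A has the best ratio (9/2) and is taken to its limit of 4; remaining capacity is filled optimally with the others.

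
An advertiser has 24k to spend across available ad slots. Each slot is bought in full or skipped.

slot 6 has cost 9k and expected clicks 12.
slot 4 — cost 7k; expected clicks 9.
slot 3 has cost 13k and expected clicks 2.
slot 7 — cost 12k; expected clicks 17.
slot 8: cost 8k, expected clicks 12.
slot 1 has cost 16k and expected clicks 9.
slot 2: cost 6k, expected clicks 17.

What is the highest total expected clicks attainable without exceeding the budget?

41

Take slot 6, slot 8, and slot 2: cost 9 + 8 + 6 = 23 ≤ 24, expected clicks 12 + 12 + 17 = 41.
No other feasible combination does better.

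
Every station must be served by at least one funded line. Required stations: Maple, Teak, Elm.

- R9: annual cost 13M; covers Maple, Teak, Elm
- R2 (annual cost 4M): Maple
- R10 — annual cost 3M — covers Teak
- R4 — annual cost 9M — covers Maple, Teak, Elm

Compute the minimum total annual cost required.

9

This is an integer covering problem.
The greedy cost-per-new-station heuristic would pick R10, R2, and R4 for 16, but a cheaper cover exists.
R4 alone covers Maple, Teak, Elm — every station.
Total annual cost: 9.
No cover costs less than 9.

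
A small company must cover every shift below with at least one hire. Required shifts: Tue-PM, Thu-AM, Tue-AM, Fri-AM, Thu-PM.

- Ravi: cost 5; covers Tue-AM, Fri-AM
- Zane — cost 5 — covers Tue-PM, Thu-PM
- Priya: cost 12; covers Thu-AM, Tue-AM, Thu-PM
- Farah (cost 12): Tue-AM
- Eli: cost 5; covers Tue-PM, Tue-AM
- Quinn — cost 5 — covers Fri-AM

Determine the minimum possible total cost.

22

This is a weighted set-cover instance.
Choose Ravi, Zane, and Priya: together they cover Tue-PM, Thu-AM, Tue-AM, Fri-AM, Thu-PM — every shift.
Total cost: 5 + 5 + 12 = 22.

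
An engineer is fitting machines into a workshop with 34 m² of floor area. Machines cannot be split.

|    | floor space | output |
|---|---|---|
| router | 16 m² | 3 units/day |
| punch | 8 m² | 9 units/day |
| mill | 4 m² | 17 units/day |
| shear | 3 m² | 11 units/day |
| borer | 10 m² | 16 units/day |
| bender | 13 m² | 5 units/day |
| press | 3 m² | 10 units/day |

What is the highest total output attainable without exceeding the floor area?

Treat it as a binary knapsack problem.
Take punch, mill, shear, borer, and press: floor space 8 + 4 + 3 + 10 + 3 = 28 ≤ 34, output 9 + 17 + 11 + 16 + 10 = 63.
No other feasible combination does better.

63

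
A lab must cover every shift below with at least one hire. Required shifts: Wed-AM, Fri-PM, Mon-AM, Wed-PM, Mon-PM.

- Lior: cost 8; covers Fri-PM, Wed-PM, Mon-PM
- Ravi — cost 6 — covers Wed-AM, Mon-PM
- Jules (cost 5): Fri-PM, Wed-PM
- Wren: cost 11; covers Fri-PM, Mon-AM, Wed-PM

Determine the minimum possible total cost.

The greedy cost-per-new-shift heuristic would pick Jules, Ravi, and Wren for 22, but a cheaper cover exists.
Choose Ravi and Wren: together they cover Wed-AM, Fri-PM, Mon-AM, Wed-PM, Mon-PM — every shift.
Total cost: 6 + 11 = 17.
No cover costs less than 17.

17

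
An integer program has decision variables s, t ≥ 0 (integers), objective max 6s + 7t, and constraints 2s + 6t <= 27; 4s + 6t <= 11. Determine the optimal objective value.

13

(s,t)=(1,1) is feasible, giving 13.
(s,t)=(2,0) is feasible, giving 12.
(s,t)=(0,1) is feasible, giving 7.
Maximum is 13 at (s,t)=(1,1).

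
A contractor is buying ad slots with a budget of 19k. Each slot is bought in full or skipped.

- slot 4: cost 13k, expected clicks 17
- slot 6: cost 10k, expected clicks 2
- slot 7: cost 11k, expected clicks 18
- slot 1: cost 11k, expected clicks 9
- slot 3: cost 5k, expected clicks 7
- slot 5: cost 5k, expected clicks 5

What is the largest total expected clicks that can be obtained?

25

slot 7 + slot 5: cost 11 + 5 = 16 ≤ 19, expected clicks 18 + 5 = 23.
slot 4 + slot 3: cost 13 + 5 = 18 ≤ 19, expected clicks 17 + 7 = 24.
slot 7 + slot 3: cost 11 + 5 = 16 ≤ 19, expected clicks 18 + 7 = 25.
Best is slot 7 and slot 3 with total expected clicks 25.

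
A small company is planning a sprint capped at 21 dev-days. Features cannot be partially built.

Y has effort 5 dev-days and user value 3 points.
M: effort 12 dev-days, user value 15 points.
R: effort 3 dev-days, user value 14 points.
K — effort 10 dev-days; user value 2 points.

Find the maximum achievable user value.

32

This is a 0-1 knapsack instance.
Allowing fractional choices, the relaxed optimum would be about 32.2, but features are indivisible.
M + R: effort 12 + 3 = 15 ≤ 21, user value 15 + 14 = 29.
Y + M + R: effort 5 + 12 + 3 = 20 ≤ 21, user value 3 + 15 + 14 = 32.
Best is Y, M, and R with total user value 32.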